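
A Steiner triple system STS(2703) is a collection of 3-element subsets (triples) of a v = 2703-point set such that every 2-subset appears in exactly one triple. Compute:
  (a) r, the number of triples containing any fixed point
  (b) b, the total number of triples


An STS(v) is a 2-(v, 3, 1) BIBD: block size k = 3, λ = 1.
Replication: r(k − 1) = λ(v − 1) ⇒ r·2 = 2703 − 1 = 2702 ⇒ r = 1351.
Block count: bk = vr ⇒ b·3 = 2703·1351 = 3651753 ⇒ b = 1217251.

r = 1351, b = 1217251.


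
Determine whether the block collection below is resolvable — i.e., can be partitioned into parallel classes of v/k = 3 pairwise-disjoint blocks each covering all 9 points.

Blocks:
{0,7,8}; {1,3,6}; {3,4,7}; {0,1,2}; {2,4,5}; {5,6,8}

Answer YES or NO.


v = 9, block size k = 3, number of blocks = 6.
For resolvability, blocks must partition into parallel classes of size v/k = 3.
Total blocks must therefore be a multiple of 3: 6 = 3·2 + 0 ⇒ divisible ✓.
Greedy packing gives 2 candidate class(es). Each should be a full parallel class (size 3, covers all 9 points).
  Class 1 (3 blocks): {0,7,8}; {1,3,6}; {2,4,5}. Points covered: [0, 1, 2, 3, 4, 5, 6, 7, 8].
  Class 2 (3 blocks): {3,4,7}; {0,1,2}; {5,6,8}. Points covered: [0, 1, 2, 3, 4, 5, 6, 7, 8].
All classes full (size 3)? YES. All classes cover every point? YES.
Resolvable? YES.

YES


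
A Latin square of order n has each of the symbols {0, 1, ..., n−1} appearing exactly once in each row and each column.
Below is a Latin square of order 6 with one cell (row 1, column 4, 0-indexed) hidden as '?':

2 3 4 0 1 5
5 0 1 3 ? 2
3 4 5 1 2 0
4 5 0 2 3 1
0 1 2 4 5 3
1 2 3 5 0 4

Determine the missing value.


Row 1 contains symbols [0, 1, 2, 3, 5] — missing [4].
Column 4 contains symbols [0, 1, 2, 3, 5] — missing [4].
The missing symbol must appear in both missing sets; intersection = [4].
Therefore the hidden value is 4.

Missing value = 4.


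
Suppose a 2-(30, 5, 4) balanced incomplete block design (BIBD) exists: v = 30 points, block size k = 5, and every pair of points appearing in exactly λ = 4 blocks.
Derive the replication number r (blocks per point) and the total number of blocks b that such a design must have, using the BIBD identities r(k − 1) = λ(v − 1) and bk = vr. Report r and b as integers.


Any 2-(v, k, λ) BIBD satisfies two necessary conditions:
  (i)  Each point sits in r blocks, and counting incidences through any fixed point gives r(k − 1) = λ(v − 1), so r = λ(v − 1)/(k − 1).
  (ii) Total incidences bk = vr, so b = vr/k.
Step 1: r = λ(v − 1)/(k − 1) = 4·(30 − 1)/(5 − 1) = 4·29/4 = 116/4 = 29.
Step 2: b = vr/k = 30·29/5 = 870/5 = 174.
Check integrality: r = 29 ∈ Z ✓, b = 174 ∈ Z ✓.
(These identities are necessary conditions: they determine r and b for any design with these parameters, but do not by themselves prove that one exists.)

r = 29, b = 174.


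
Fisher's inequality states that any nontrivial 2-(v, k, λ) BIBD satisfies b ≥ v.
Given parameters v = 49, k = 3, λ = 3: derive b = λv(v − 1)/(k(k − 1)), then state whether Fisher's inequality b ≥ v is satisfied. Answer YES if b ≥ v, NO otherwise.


r = λ(v − 1)/(k − 1) = 3·48/2 = 72.
b = vr/k = 49·72/3 = 1176.
Fisher's inequality: b ≥ v ⇔ 1176 ≥ 49? YES.

YES


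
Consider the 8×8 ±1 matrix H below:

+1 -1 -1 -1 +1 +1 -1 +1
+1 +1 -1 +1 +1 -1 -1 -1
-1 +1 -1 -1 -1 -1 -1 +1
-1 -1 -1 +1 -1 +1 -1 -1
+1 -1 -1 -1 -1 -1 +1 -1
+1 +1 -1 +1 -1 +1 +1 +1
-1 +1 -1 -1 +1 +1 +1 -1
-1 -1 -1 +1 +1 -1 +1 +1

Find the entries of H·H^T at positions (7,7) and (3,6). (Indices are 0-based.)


Row 3 of H: [-1, -1, -1, 1, -1, 1, -1, -1].
Row 6 of H: [-1, 1, -1, -1, 1, 1, 1, -1].
Row 7 of H: [-1, -1, -1, 1, 1, -1, 1, 1].
(H·H^T)[7][7] = Σ_j H[7][j]·H[7][j] = (-1)² + (-1)² + (-1)² + (1)² + (1)² + (-1)² + (1)² + (1)² = 1 + 1 + 1 + 1 + 1 + 1 + 1 + 1 = 8.
(H·H^T)[3][6] = Σ_j H[3][j]·H[6][j] = (-1)·(-1) + (-1)·(1) + (-1)·(-1) + (1)·(-1) + (-1)·(1) + (1)·(1) + (-1)·(1) + (-1)·(-1) = 1 + -1 + 1 + -1 + -1 + 1 + -1 + 1 = 0.
So rows 3 and 6 are orthogonal; the diagonal entry equals n = 8.

(7,7) entry = 8; (3,6) entry = 0.


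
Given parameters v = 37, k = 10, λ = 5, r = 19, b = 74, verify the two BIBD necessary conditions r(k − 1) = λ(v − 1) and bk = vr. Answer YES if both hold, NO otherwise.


Condition (i): r(k − 1) = 19·9 = 171; λ(v − 1) = 5·36 = 180. Match? NO.
Condition (ii): bk = 74·10 = 740; vr = 37·19 = 703. Match? NO.
Both conditions hold? NO.

NO


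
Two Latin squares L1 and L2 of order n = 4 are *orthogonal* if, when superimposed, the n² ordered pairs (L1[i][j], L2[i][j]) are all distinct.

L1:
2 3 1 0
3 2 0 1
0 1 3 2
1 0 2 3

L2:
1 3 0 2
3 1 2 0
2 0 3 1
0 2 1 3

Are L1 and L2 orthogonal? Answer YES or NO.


Form the n² = 16 superimposed pairs (L1[i][j], L2[i][j]), row by row (rows and columns indexed from 0):
row 0: (2,1) (3,3) (1,0) (0,2)
row 1: (3,3) (2,1) (0,2) (1,0)
row 2: (0,2) (1,0) (3,3) (2,1)
row 3: (1,0) (0,2) (2,1) (3,3)
Orthogonality requires all 16 pairs distinct.
But the pair (3,3) repeats: cell (0,1) has L1 = 3, L2 = 3, and cell (1,0) has L1 = 3, L2 = 3.
A repeated pair means some other pair never occurs (only 4 distinct pairs out of 16), so the squares are not orthogonal.
Conclusion: NO.

NO


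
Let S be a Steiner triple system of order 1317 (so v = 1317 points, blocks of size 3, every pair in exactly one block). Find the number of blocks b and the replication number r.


An STS(v) is a 2-(v, 3, 1) BIBD: block size k = 3, λ = 1.
Replication: r(k − 1) = λ(v − 1) ⇒ r·2 = 1317 − 1 = 1316 ⇒ r = 658.
Block count: bk = vr ⇒ b·3 = 1317·658 = 866586 ⇒ b = 288862.
(Check via b = v(v − 1)/6 = 1317·1316/6 = 1733172/6 = 288862.)

r = 658, b = 288862.


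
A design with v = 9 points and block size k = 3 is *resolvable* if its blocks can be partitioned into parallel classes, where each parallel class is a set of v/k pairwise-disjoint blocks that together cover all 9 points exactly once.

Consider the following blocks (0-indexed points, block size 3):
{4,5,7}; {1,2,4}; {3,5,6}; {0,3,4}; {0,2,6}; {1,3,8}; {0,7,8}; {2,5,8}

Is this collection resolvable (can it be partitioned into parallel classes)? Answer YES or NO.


v = 9, block size k = 3, number of blocks = 8.
For resolvability, blocks must partition into parallel classes of size v/k = 3.
Total blocks must therefore be a multiple of 3: 8 = 3·2 + 2 ⇒ not divisible ✗.
Resolvable? NO.

NO


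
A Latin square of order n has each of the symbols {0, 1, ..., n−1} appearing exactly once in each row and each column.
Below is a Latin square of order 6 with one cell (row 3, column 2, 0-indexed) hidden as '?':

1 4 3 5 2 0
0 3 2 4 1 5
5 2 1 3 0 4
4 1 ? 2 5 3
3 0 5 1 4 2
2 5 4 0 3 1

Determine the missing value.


Row 3 contains symbols [1, 2, 3, 4, 5] — missing [0].
Column 2 contains symbols [1, 2, 3, 4, 5] — missing [0].
The missing symbol must appear in both missing sets; intersection = [0].
Therefore the hidden value is 0.

Missing value = 0.


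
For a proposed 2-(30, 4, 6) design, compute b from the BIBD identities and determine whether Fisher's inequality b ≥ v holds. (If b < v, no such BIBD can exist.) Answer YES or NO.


b = λv(v − 1)/(k(k − 1)) = 6·30·29/(4·3) = 5220/12 = 435.
Compare with v = 30: b ≥ v, so Fisher's inequality holds.

YES


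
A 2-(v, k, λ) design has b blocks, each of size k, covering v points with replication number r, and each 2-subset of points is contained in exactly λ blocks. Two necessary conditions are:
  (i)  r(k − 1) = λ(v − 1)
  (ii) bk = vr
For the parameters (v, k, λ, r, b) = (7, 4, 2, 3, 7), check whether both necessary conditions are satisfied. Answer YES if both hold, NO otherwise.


Condition (i): r(k − 1) = 3·3 = 9; λ(v − 1) = 2·6 = 12. Match? NO.
Condition (ii): bk = 7·4 = 28; vr = 7·3 = 21. Match? NO.
Both conditions hold? NO.

NO


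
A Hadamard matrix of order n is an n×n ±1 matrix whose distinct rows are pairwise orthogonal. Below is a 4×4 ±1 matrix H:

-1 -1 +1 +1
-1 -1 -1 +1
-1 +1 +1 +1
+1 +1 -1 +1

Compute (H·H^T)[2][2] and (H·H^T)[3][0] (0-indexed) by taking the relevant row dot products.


Row 0 of H: [-1, -1, 1, 1].
Row 2 of H: [-1, 1, 1, 1].
Row 3 of H: [1, 1, -1, 1].
(H·H^T)[2][2] = Σ_j H[2][j]·H[2][j] = (-1)² + (1)² + (1)² + (1)² = 1 + 1 + 1 + 1 = 4.
(H·H^T)[3][0] = Σ_j H[3][j]·H[0][j] = (1)·(-1) + (1)·(-1) + (-1)·(1) + (1)·(1) = -1 + -1 + -1 + 1 = -2.
Rows 3 and 0 are not orthogonal (dot product = -2 ≠ 0), so H is not a Hadamard matrix.

(2,2) entry = 4; (3,0) entry = -2.


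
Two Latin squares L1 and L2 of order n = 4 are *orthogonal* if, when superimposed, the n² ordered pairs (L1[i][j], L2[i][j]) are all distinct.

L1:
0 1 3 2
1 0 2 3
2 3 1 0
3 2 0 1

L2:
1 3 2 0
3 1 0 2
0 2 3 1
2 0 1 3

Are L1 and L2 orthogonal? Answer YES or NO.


Form the n² = 16 superimposed pairs (L1[i][j], L2[i][j]), row by row (rows and columns indexed from 0):
row 0: (0,1) (1,3) (3,2) (2,0)
row 1: (1,3) (0,1) (2,0) (3,2)
row 2: (2,0) (3,2) (1,3) (0,1)
row 3: (3,2) (2,0) (0,1) (1,3)
Orthogonality requires all 16 pairs distinct.
But the pair (1,3) repeats: cell (0,1) has L1 = 1, L2 = 3, and cell (1,0) has L1 = 1, L2 = 3.
A repeated pair means some other pair never occurs (only 4 distinct pairs out of 16), so the squares are not orthogonal.
Conclusion: NO.

NO


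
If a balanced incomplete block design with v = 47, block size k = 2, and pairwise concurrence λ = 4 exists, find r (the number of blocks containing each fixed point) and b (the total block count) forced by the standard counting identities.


Any 2-(v, k, λ) BIBD satisfies two necessary conditions:
  (i)  Each point sits in r blocks, and counting incidences through any fixed point gives r(k − 1) = λ(v − 1), so r = λ(v − 1)/(k − 1).
  (ii) Total incidences bk = vr, so b = vr/k.
Step 1: r = λ(v − 1)/(k − 1) = 4·(47 − 1)/(2 − 1) = 4·46/1 = 184/1 = 184.
Step 2: b = vr/k = 47·184/2 = 8648/2 = 4324.
Check integrality: r = 184 ∈ Z ✓, b = 4324 ∈ Z ✓.
(These identities are necessary conditions: they determine r and b for any design with these parameters, but do not by themselves prove that one exists.)

r = 184, b = 4324.


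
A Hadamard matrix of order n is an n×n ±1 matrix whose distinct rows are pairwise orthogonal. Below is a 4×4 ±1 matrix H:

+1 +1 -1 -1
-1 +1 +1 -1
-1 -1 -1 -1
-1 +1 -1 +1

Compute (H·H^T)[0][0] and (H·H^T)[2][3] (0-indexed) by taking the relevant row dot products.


Row 0 of H: [1, 1, -1, -1].
Row 2 of H: [-1, -1, -1, -1].
Row 3 of H: [-1, 1, -1, 1].
(H·H^T)[0][0] = Σ_j H[0][j]·H[0][j] = (1)² + (1)² + (-1)² + (-1)² = 1 + 1 + 1 + 1 = 4.
(H·H^T)[2][3] = Σ_j H[2][j]·H[3][j] = (-1)·(-1) + (-1)·(1) + (-1)·(-1) + (-1)·(1) = 1 + -1 + 1 + -1 = 0.
So rows 2 and 3 are orthogonal; the diagonal entry equals n = 4.

(0,0) entry = 4; (2,3) entry = 0.


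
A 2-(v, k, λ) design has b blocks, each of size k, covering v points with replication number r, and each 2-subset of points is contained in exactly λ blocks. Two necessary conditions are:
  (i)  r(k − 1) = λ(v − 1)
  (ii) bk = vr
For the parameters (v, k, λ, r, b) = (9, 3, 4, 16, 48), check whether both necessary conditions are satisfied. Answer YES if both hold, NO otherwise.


Condition (i): r(k − 1) = 16·2 = 32; λ(v − 1) = 4·8 = 32. Match? YES.
Condition (ii): bk = 48·3 = 144; vr = 9·16 = 144. Match? YES.
Both conditions hold? YES.

YES


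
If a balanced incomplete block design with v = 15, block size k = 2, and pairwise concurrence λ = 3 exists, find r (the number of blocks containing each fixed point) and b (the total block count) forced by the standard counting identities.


Any 2-(v, k, λ) BIBD satisfies two necessary conditions:
  (i)  Each point sits in r blocks, and counting incidences through any fixed point gives r(k − 1) = λ(v − 1), so r = λ(v − 1)/(k − 1).
  (ii) Total incidences bk = vr, so b = vr/k.
Step 1: r = λ(v − 1)/(k − 1) = 3·(15 − 1)/(2 − 1) = 3·14/1 = 42/1 = 42.
Step 2: b = vr/k = 15·42/2 = 630/2 = 315.
Check integrality: r = 42 ∈ Z ✓, b = 315 ∈ Z ✓.
(These identities are necessary conditions: they determine r and b for any design with these parameters, but do not by themselves prove that one exists.)

r = 42, b = 315.


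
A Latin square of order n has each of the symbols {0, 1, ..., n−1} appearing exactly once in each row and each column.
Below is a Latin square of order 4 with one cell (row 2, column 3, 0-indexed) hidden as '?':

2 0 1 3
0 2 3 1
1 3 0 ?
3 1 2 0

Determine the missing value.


Row 2 contains symbols [0, 1, 3] — missing [2].
Column 3 contains symbols [0, 1, 3] — missing [2].
The missing symbol must appear in both missing sets; intersection = [2].
Therefore the hidden value is 2.

Missing value = 2.


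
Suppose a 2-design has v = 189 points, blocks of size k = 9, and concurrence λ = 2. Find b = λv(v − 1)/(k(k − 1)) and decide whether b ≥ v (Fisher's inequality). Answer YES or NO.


r = λ(v − 1)/(k − 1) = 2·188/8 = 47.
b = vr/k = 189·47/9 = 987.
Fisher's inequality: b ≥ v ⇔ 987 ≥ 189? YES.

YES


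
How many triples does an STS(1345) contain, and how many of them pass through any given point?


An STS(v) is a 2-(v, 3, 1) BIBD: block size k = 3, λ = 1.
Replication: r(k − 1) = λ(v − 1) ⇒ r·2 = 1345 − 1 = 1344 ⇒ r = 672.
Block count: b = v(v − 1)/6 = 1345·1344/6 = 1807680/6 = 301280.
(Check via bk = vr: 301280·3 = 903840 = 1345·672 = 903840 ✓.)

r = 672, b = 301280.


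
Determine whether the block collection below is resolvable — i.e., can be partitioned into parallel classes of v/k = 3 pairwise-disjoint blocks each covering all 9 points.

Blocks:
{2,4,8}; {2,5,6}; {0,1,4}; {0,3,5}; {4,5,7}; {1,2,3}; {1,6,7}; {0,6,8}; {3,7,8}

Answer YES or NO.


v = 9, block size k = 3, number of blocks = 9.
For resolvability, blocks must partition into parallel classes of size v/k = 3.
Total blocks must therefore be a multiple of 3: 9 = 3·3 + 0 ⇒ divisible ✓.
Greedy packing gives 3 candidate class(es). Each should be a full parallel class (size 3, covers all 9 points).
  Class 1 (3 blocks): {2,4,8}; {0,3,5}; {1,6,7}. Points covered: [0, 1, 2, 3, 4, 5, 6, 7, 8].
  Class 2 (3 blocks): {2,5,6}; {0,1,4}; {3,7,8}. Points covered: [0, 1, 2, 3, 4, 5, 6, 7, 8].
  Class 3 (3 blocks): {4,5,7}; {1,2,3}; {0,6,8}. Points covered: [0, 1, 2, 3, 4, 5, 6, 7, 8].
All classes full (size 3)? YES. All classes cover every point? YES.
Resolvable? YES.

YES


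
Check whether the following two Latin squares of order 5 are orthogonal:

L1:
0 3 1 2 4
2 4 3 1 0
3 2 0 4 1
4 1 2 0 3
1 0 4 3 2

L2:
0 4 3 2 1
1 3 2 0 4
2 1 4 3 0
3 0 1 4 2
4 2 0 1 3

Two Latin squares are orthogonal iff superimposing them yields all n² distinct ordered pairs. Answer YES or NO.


Form the n² = 25 superimposed pairs (L1[i][j], L2[i][j]), row by row (rows and columns indexed from 0):
row 0: (0,0) (3,4) (1,3) (2,2) (4,1)
row 1: (2,1) (4,3) (3,2) (1,0) (0,4)
row 2: (3,2) (2,1) (0,4) (4,3) (1,0)
row 3: (4,3) (1,0) (2,1) (0,4) (3,2)
row 4: (1,4) (0,2) (4,0) (3,1) (2,3)
Orthogonality requires all 25 pairs distinct.
But the pair (3,2) repeats: cell (1,2) has L1 = 3, L2 = 2, and cell (2,0) has L1 = 3, L2 = 2.
A repeated pair means some other pair never occurs (only 15 distinct pairs out of 25), so the squares are not orthogonal.
Conclusion: NO.

NO


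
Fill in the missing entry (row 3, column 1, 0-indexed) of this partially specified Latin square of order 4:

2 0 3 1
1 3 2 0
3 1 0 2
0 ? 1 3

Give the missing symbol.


Row 3 contains symbols [0, 1, 3] — missing [2].
Column 1 contains symbols [0, 1, 3] — missing [2].
The missing symbol must appear in both missing sets; intersection = [2].
Therefore the hidden value is 2.

Missing value = 2.


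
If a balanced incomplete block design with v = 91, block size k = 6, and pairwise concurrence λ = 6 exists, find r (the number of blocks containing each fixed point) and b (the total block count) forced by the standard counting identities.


Any 2-(v, k, λ) BIBD satisfies two necessary conditions:
  (i)  Each point sits in r blocks, and counting incidences through any fixed point gives r(k − 1) = λ(v − 1), so r = λ(v − 1)/(k − 1).
  (ii) Total incidences bk = vr, so b = vr/k.
Step 1: r = λ(v − 1)/(k − 1) = 6·(91 − 1)/(6 − 1) = 6·90/5 = 540/5 = 108.
Step 2: b = vr/k = 91·108/6 = 9828/6 = 1638.
Check integrality: r = 108 ∈ Z ✓, b = 1638 ∈ Z ✓.
(These identities are necessary conditions: they determine r and b for any design with these parameters, but do not by themselves prove that one exists.)

r = 108, b = 1638.


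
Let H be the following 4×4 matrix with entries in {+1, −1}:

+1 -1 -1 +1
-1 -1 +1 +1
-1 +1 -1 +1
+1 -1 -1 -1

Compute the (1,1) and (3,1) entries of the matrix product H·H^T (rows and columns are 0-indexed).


Row 1 of H: [-1, -1, 1, 1].
Row 3 of H: [1, -1, -1, -1].
(H·H^T)[1][1] = Σ_j H[1][j]·H[1][j] = (-1)² + (-1)² + (1)² + (1)² = 1 + 1 + 1 + 1 = 4.
(H·H^T)[3][1] = Σ_j H[3][j]·H[1][j] = (1)·(-1) + (-1)·(-1) + (-1)·(1) + (-1)·(1) = -1 + 1 + -1 + -1 = -2.
Rows 3 and 1 are not orthogonal (dot product = -2 ≠ 0), so H is not a Hadamard matrix.

(1,1) entry = 4; (3,1) entry = -2.


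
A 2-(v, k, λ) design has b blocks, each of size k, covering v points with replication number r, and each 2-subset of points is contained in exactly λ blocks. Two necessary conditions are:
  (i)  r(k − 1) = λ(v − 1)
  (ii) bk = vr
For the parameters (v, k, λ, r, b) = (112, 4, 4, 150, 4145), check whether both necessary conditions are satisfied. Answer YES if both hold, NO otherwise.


Condition (i): r(k − 1) = 150·3 = 450; λ(v − 1) = 4·111 = 444. Match? NO.
Condition (ii): bk = 4145·4 = 16580; vr = 112·150 = 16800. Match? NO.
Both conditions hold? NO.

NO


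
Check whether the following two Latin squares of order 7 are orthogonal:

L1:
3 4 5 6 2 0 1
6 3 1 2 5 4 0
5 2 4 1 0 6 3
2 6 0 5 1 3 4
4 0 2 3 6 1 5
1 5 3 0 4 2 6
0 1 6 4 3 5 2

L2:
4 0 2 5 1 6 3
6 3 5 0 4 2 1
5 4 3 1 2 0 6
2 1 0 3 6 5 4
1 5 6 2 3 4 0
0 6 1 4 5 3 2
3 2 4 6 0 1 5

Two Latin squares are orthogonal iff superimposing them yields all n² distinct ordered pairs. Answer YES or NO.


Form the n² = 49 superimposed pairs (L1[i][j], L2[i][j]), row by row (rows and columns indexed from 0):
row 0: (3,4) (4,0) (5,2) (6,5) (2,1) (0,6) (1,3)
row 1: (6,6) (3,3) (1,5) (2,0) (5,4) (4,2) (0,1)
row 2: (5,5) (2,4) (4,3) (1,1) (0,2) (6,0) (3,6)
row 3: (2,2) (6,1) (0,0) (5,3) (1,6) (3,5) (4,4)
row 4: (4,1) (0,5) (2,6) (3,2) (6,3) (1,4) (5,0)
row 5: (1,0) (5,6) (3,1) (0,4) (4,5) (2,3) (6,2)
row 6: (0,3) (1,2) (6,4) (4,6) (3,0) (5,1) (2,5)
Orthogonality requires all 49 pairs distinct.
Check by first coordinate: for each symbol s of L1, list the L2 entries in the n cells where L1 = s; they must all differ.
  L1 = 0: L2 entries (in reading order) 6, 1, 2, 0, 5, 4, 3 — all 7 distinct ✓
  L1 = 1: L2 entries (in reading order) 3, 5, 1, 6, 4, 0, 2 — all 7 distinct ✓
  L1 = 2: L2 entries (in reading order) 1, 0, 4, 2, 6, 3, 5 — all 7 distinct ✓
  L1 = 3: L2 entries (in reading order) 4, 3, 6, 5, 2, 1, 0 — all 7 distinct ✓
  L1 = 4: L2 entries (in reading order) 0, 2, 3, 4, 1, 5, 6 — all 7 distinct ✓
  L1 = 5: L2 entries (in reading order) 2, 4, 5, 3, 0, 6, 1 — all 7 distinct ✓
  L1 = 6: L2 entries (in reading order) 5, 6, 0, 1, 3, 2, 4 — all 7 distinct ✓
Every symbol of L1 meets every symbol of L2 exactly once, so all 49 pairs are distinct (49 of 49).
Conclusion: YES.

YES


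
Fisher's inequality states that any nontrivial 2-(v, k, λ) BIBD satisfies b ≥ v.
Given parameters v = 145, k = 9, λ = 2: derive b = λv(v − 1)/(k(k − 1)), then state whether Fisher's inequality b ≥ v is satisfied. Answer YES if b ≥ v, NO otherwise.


b = λv(v − 1)/(k(k − 1)) = 2·145·144/(9·8) = 41760/72 = 580.
Compare with v = 145: b ≥ v, so Fisher's inequality holds.

YES


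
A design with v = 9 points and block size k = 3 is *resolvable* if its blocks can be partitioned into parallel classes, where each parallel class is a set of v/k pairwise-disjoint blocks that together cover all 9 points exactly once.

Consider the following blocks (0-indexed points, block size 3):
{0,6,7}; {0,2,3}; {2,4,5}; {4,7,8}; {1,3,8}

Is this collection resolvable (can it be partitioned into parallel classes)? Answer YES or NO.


v = 9, block size k = 3, number of blocks = 5.
For resolvability, blocks must partition into parallel classes of size v/k = 3.
Total blocks must therefore be a multiple of 3: 5 = 3·1 + 2 ⇒ not divisible ✗.
Resolvable? NO.

NO


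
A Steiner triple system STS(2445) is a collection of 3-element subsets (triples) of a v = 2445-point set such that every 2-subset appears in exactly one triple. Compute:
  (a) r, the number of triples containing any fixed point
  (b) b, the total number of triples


An STS(v) is a 2-(v, 3, 1) BIBD: block size k = 3, λ = 1.
Replication: r(k − 1) = λ(v − 1) ⇒ r·2 = 2445 − 1 = 2444 ⇒ r = 1222.
Block count: bk = vr ⇒ b·3 = 2445·1222 = 2987790 ⇒ b = 995930.

r = 1222, b = 995930.


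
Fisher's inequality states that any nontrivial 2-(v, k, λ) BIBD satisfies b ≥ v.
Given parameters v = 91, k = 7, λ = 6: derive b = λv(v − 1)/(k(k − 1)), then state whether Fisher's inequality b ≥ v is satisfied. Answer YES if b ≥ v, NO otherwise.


b = λv(v − 1)/(k(k − 1)) = 6·91·90/(7·6) = 49140/42 = 1170.
Compare with v = 91: b ≥ v, so Fisher's inequality holds.

YES


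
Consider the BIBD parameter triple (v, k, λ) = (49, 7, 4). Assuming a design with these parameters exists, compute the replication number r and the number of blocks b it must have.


Any 2-(v, k, λ) BIBD satisfies two necessary conditions:
  (i)  Each point sits in r blocks, and counting incidences through any fixed point gives r(k − 1) = λ(v − 1), so r = λ(v − 1)/(k − 1).
  (ii) Total incidences bk = vr, so b = vr/k.
Step 1: r = λ(v − 1)/(k − 1) = 4·(49 − 1)/(7 − 1) = 4·48/6 = 192/6 = 32.
Step 2: b = vr/k = 49·32/7 = 1568/7 = 224.
Check integrality: r = 32 ∈ Z ✓, b = 224 ∈ Z ✓.
(These identities are necessary conditions: they determine r and b for any design with these parameters, but do not by themselves prove that one exists.)

r = 32, b = 224.


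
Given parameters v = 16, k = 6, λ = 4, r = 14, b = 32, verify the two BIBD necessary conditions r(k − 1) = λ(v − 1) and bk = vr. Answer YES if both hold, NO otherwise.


Condition (i): r(k − 1) = 14·5 = 70; λ(v − 1) = 4·15 = 60. Match? NO.
Condition (ii): bk = 32·6 = 192; vr = 16·14 = 224. Match? NO.
Both conditions hold? NO.

NO


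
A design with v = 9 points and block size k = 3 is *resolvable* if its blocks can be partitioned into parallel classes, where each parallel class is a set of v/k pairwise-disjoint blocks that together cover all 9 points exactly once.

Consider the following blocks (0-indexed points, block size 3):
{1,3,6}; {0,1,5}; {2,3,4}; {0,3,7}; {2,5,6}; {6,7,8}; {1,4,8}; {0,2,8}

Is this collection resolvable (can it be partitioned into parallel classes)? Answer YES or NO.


v = 9, block size k = 3, number of blocks = 8.
For resolvability, blocks must partition into parallel classes of size v/k = 3.
Total blocks must therefore be a multiple of 3: 8 = 3·2 + 2 ⇒ not divisible ✗.
Resolvable? NO.

NO


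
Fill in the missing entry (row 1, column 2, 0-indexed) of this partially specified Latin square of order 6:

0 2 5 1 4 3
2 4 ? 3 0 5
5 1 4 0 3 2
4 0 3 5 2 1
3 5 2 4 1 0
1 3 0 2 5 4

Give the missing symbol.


Row 1 contains symbols [0, 2, 3, 4, 5] — missing [1].
Column 2 contains symbols [0, 2, 3, 4, 5] — missing [1].
The missing symbol must appear in both missing sets; intersection = [1].
Therefore the hidden value is 1.

Missing value = 1.


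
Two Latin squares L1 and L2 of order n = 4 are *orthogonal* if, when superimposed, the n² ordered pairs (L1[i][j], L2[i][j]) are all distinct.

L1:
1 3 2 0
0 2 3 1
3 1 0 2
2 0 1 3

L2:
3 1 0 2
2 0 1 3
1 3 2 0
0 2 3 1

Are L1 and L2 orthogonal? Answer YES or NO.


Form the n² = 16 superimposed pairs (L1[i][j], L2[i][j]), row by row (rows and columns indexed from 0):
row 0: (1,3) (3,1) (2,0) (0,2)
row 1: (0,2) (2,0) (3,1) (1,3)
row 2: (3,1) (1,3) (0,2) (2,0)
row 3: (2,0) (0,2) (1,3) (3,1)
Orthogonality requires all 16 pairs distinct.
But the pair (0,2) repeats: cell (0,3) has L1 = 0, L2 = 2, and cell (1,0) has L1 = 0, L2 = 2.
A repeated pair means some other pair never occurs (only 4 distinct pairs out of 16), so the squares are not orthogonal.
Conclusion: NO.

NO


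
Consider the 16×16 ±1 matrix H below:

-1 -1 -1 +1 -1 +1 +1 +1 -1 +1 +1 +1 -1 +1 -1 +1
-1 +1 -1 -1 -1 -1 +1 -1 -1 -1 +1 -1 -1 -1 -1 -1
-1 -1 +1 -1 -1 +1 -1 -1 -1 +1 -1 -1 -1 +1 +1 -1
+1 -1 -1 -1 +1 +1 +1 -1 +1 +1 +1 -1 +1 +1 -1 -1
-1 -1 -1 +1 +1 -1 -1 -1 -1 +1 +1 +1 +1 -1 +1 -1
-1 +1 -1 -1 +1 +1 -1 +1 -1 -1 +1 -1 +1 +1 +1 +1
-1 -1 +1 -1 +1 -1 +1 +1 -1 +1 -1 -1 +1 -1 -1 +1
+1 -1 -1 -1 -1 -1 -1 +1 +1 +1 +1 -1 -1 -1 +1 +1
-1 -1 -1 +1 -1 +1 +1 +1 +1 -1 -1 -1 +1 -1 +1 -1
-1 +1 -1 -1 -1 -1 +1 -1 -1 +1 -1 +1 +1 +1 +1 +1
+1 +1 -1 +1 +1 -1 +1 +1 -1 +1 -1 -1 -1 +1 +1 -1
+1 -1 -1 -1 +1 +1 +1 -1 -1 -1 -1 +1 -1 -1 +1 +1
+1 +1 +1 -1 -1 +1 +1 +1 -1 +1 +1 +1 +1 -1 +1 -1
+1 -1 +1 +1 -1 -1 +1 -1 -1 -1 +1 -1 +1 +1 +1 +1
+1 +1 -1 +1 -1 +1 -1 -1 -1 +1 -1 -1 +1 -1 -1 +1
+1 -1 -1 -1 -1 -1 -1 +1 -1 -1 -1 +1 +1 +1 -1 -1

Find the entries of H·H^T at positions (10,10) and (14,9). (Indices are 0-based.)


Row 9 of H: [-1, 1, -1, -1, -1, -1, 1, -1, -1, 1, -1, 1, 1, 1, 1, 1].
Row 10 of H: [1, 1, -1, 1, 1, -1, 1, 1, -1, 1, -1, -1, -1, 1, 1, -1].
Row 14 of H: [1, 1, -1, 1, -1, 1, -1, -1, -1, 1, -1, -1, 1, -1, -1, 1].
(H·H^T)[10][10] = Σ_j H[10][j]·H[10][j] = (1)² + (1)² + (-1)² + (1)² + (1)² + (-1)² + (1)² + (1)² + (-1)² + (1)² + (-1)² + (-1)² + (-1)² + (1)² + (1)² + (-1)² = 1 + 1 + 1 + 1 + 1 + 1 + 1 + 1 + 1 + 1 + 1 + 1 + 1 + 1 + 1 + 1 = 16.
(H·H^T)[14][9] = Σ_j H[14][j]·H[9][j] = (1)·(-1) + (1)·(1) + (-1)·(-1) + (1)·(-1) + (-1)·(-1) + (1)·(-1) + (-1)·(1) + (-1)·(-1) + (-1)·(-1) + (1)·(1) + (-1)·(-1) + (-1)·(1) + (1)·(1) + (-1)·(1) + (-1)·(1) + (1)·(1) = -1 + 1 + 1 + -1 + 1 + -1 + -1 + 1 + 1 + 1 + 1 + -1 + 1 + -1 + -1 + 1 = 2.
Rows 14 and 9 are not orthogonal (dot product = 2 ≠ 0), so H is not a Hadamard matrix.

(10,10) entry = 16; (14,9) entry = 2.


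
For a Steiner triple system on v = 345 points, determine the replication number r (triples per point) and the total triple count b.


An STS(v) is a 2-(v, 3, 1) BIBD: block size k = 3, λ = 1.
Replication: r(k − 1) = λ(v − 1) ⇒ r·2 = 345 − 1 = 344 ⇒ r = 172.
Block count: b = v(v − 1)/6 = 345·344/6 = 118680/6 = 19780.
(Check via bk = vr: 19780·3 = 59340 = 345·172 = 59340 ✓.)

r = 172, b = 19780.


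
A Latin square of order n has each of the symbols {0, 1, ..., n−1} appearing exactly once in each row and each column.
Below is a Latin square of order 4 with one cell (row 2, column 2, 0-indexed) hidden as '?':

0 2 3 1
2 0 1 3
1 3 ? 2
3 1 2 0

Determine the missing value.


Row 2 contains symbols [1, 2, 3] — missing [0].
Column 2 contains symbols [1, 2, 3] — missing [0].
The missing symbol must appear in both missing sets; intersection = [0].
Therefore the hidden value is 0.

Missing value = 0.


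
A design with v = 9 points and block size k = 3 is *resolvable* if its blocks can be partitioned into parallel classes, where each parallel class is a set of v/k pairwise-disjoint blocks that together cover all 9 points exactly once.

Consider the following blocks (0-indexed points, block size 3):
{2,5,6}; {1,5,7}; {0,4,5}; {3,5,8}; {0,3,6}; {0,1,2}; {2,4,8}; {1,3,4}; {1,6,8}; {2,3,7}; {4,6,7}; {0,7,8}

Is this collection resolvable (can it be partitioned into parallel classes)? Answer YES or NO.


v = 9, block size k = 3, number of blocks = 12.
For resolvability, blocks must partition into parallel classes of size v/k = 3.
Total blocks must therefore be a multiple of 3: 12 = 3·4 + 0 ⇒ divisible ✓.
Greedy packing gives 4 candidate class(es). Each should be a full parallel class (size 3, covers all 9 points).
  Class 1 (3 blocks): {2,5,6}; {1,3,4}; {0,7,8}. Points covered: [0, 1, 2, 3, 4, 5, 6, 7, 8].
  Class 2 (3 blocks): {1,5,7}; {0,3,6}; {2,4,8}. Points covered: [0, 1, 2, 3, 4, 5, 6, 7, 8].
  Class 3 (3 blocks): {0,4,5}; {1,6,8}; {2,3,7}. Points covered: [0, 1, 2, 3, 4, 5, 6, 7, 8].
  Class 4 (3 blocks): {3,5,8}; {0,1,2}; {4,6,7}. Points covered: [0, 1, 2, 3, 4, 5, 6, 7, 8].
All classes full (size 3)? YES. All classes cover every point? YES.
Resolvable? YES.

YES


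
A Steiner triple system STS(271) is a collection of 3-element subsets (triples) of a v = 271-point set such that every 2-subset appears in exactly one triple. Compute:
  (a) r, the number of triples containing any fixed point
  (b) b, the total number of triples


An STS(v) is a 2-(v, 3, 1) BIBD: block size k = 3, λ = 1.
Replication: r(k − 1) = λ(v − 1) ⇒ r·2 = 271 − 1 = 270 ⇒ r = 135.
Block count: bk = vr ⇒ b·3 = 271·135 = 36585 ⇒ b = 12195.
(Check via b = v(v − 1)/6 = 271·270/6 = 73170/6 = 12195.)

r = 135, b = 12195.


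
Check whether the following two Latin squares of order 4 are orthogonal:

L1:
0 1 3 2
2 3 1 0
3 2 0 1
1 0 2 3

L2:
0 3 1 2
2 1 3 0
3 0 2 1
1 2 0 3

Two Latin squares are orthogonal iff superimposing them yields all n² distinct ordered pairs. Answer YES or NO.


Form the n² = 16 superimposed pairs (L1[i][j], L2[i][j]), row by row (rows and columns indexed from 0):
row 0: (0,0) (1,3) (3,1) (2,2)
row 1: (2,2) (3,1) (1,3) (0,0)
row 2: (3,3) (2,0) (0,2) (1,1)
row 3: (1,1) (0,2) (2,0) (3,3)
Orthogonality requires all 16 pairs distinct.
But the pair (2,2) repeats: cell (0,3) has L1 = 2, L2 = 2, and cell (1,0) has L1 = 2, L2 = 2.
A repeated pair means some other pair never occurs (only 8 distinct pairs out of 16), so the squares are not orthogonal.
Conclusion: NO.

NO


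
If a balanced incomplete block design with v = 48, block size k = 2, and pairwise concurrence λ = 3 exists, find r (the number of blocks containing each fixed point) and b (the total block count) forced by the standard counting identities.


Any 2-(v, k, λ) BIBD satisfies two necessary conditions:
  (i)  Each point sits in r blocks, and counting incidences through any fixed point gives r(k − 1) = λ(v − 1), so r = λ(v − 1)/(k − 1).
  (ii) Total incidences bk = vr, so b = vr/k.
Step 1: r = λ(v − 1)/(k − 1) = 3·(48 − 1)/(2 − 1) = 3·47/1 = 141/1 = 141.
Step 2: b = vr/k = 48·141/2 = 6768/2 = 3384.
Check integrality: r = 141 ∈ Z ✓, b = 3384 ∈ Z ✓.
(These identities are necessary conditions: they determine r and b for any design with these parameters, but do not by themselves prove that one exists.)

r = 141, b = 3384.


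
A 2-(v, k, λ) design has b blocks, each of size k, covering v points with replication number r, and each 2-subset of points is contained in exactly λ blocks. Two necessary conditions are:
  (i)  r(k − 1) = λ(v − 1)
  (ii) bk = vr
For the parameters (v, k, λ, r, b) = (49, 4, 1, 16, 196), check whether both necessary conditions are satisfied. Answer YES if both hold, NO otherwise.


Condition (i): r(k − 1) = 16·3 = 48; λ(v − 1) = 1·48 = 48. Match? YES.
Condition (ii): bk = 196·4 = 784; vr = 49·16 = 784. Match? YES.
Both conditions hold? YES.

YES


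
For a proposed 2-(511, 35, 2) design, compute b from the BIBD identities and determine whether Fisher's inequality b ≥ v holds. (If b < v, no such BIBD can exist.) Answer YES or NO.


b = λv(v − 1)/(k(k − 1)) = 2·511·510/(35·34) = 521220/1190 = 438.
Compare with v = 511: b < v, so Fisher's inequality fails.

NO


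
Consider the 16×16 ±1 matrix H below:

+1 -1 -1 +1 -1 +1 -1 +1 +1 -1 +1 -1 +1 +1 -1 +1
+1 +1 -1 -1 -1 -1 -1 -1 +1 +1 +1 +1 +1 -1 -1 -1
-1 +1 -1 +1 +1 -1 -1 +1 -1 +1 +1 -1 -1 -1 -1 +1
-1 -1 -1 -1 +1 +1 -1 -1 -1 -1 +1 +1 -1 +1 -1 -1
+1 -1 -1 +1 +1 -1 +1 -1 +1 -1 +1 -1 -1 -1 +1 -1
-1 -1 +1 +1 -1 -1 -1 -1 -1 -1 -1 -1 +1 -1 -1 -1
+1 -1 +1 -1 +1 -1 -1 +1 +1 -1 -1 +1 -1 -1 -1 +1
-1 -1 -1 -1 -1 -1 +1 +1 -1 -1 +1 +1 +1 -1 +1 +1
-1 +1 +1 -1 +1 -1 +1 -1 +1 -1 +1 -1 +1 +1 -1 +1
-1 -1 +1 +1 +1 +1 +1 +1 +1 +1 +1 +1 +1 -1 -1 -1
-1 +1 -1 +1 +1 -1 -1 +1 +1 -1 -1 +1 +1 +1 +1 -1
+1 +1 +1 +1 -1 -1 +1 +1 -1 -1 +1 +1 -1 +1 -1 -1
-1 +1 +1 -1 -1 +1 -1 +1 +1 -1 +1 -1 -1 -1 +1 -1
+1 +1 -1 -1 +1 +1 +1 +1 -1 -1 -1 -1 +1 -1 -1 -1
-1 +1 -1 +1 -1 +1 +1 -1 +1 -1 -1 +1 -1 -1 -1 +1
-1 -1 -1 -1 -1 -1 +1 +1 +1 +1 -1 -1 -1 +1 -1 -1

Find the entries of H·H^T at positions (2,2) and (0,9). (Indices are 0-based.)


Row 0 of H: [1, -1, -1, 1, -1, 1, -1, 1, 1, -1, 1, -1, 1, 1, -1, 1].
Row 2 of H: [-1, 1, -1, 1, 1, -1, -1, 1, -1, 1, 1, -1, -1, -1, -1, 1].
Row 9 of H: [-1, -1, 1, 1, 1, 1, 1, 1, 1, 1, 1, 1, 1, -1, -1, -1].
(H·H^T)[2][2] = Σ_j H[2][j]·H[2][j] = (-1)² + (1)² + (-1)² + (1)² + (1)² + (-1)² + (-1)² + (1)² + (-1)² + (1)² + (1)² + (-1)² + (-1)² + (-1)² + (-1)² + (1)² = 1 + 1 + 1 + 1 + 1 + 1 + 1 + 1 + 1 + 1 + 1 + 1 + 1 + 1 + 1 + 1 = 16.
(H·H^T)[0][9] = Σ_j H[0][j]·H[9][j] = (1)·(-1) + (-1)·(-1) + (-1)·(1) + (1)·(1) + (-1)·(1) + (1)·(1) + (-1)·(1) + (1)·(1) + (1)·(1) + (-1)·(1) + (1)·(1) + (-1)·(1) + (1)·(1) + (1)·(-1) + (-1)·(-1) + (1)·(-1) = -1 + 1 + -1 + 1 + -1 + 1 + -1 + 1 + 1 + -1 + 1 + -1 + 1 + -1 + 1 + -1 = 0.
So rows 0 and 9 are orthogonal; the diagonal entry equals n = 16.

(2,2) entry = 16; (0,9) entry = 0.


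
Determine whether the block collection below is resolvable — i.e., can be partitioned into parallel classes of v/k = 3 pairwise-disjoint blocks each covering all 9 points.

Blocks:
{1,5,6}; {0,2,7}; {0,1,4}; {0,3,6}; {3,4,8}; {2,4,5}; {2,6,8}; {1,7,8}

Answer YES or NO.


v = 9, block size k = 3, number of blocks = 8.
For resolvability, blocks must partition into parallel classes of size v/k = 3.
Total blocks must therefore be a multiple of 3: 8 = 3·2 + 2 ⇒ not divisible ✗.
Resolvable? NO.

NO


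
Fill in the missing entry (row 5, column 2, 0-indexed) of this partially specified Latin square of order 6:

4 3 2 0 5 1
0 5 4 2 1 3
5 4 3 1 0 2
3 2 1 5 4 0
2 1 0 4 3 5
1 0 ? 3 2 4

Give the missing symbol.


Row 5 contains symbols [0, 1, 2, 3, 4] — missing [5].
Column 2 contains symbols [0, 1, 2, 3, 4] — missing [5].
The missing symbol must appear in both missing sets; intersection = [5].
Therefore the hidden value is 5.

Missing value = 5.


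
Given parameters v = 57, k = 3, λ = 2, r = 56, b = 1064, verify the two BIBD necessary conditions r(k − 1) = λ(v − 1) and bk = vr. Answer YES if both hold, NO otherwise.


Condition (i): r(k − 1) = 56·2 = 112; λ(v − 1) = 2·56 = 112. Match? YES.
Condition (ii): bk = 1064·3 = 3192; vr = 57·56 = 3192. Match? YES.
Both conditions hold? YES.

YES


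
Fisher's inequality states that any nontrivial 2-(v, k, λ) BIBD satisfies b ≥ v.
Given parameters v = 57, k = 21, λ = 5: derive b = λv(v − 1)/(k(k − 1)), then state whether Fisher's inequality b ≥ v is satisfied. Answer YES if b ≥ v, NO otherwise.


b = λv(v − 1)/(k(k − 1)) = 5·57·56/(21·20) = 15960/420 = 38.
Compare with v = 57: b < v, so Fisher's inequality fails.

NO


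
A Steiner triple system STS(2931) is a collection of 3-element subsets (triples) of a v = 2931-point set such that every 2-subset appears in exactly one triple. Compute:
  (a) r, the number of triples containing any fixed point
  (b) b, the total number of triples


An STS(v) is a 2-(v, 3, 1) BIBD: block size k = 3, λ = 1.
Replication: r(k − 1) = λ(v − 1) ⇒ r·2 = 2931 − 1 = 2930 ⇒ r = 1465.
Block count: bk = vr ⇒ b·3 = 2931·1465 = 4293915 ⇒ b = 1431305.
(Check via b = v(v − 1)/6 = 2931·2930/6 = 8587830/6 = 1431305.)

r = 1465, b = 1431305.


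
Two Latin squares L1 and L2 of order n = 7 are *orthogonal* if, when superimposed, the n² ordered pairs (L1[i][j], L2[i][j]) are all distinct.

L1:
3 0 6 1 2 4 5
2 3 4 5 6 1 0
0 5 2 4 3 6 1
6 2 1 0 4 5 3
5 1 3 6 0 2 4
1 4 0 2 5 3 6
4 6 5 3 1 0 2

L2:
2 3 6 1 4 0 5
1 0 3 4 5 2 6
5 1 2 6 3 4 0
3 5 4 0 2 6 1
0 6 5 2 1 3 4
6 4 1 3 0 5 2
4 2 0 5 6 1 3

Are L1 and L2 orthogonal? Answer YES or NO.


Form the n² = 49 superimposed pairs (L1[i][j], L2[i][j]), row by row (rows and columns indexed from 0):
row 0: (3,2) (0,3) (6,6) (1,1) (2,4) (4,0) (5,5)
row 1: (2,1) (3,0) (4,3) (5,4) (6,5) (1,2) (0,6)
row 2: (0,5) (5,1) (2,2) (4,6) (3,3) (6,4) (1,0)
row 3: (6,3) (2,5) (1,4) (0,0) (4,2) (5,6) (3,1)
row 4: (5,0) (1,6) (3,5) (6,2) (0,1) (2,3) (4,4)
row 5: (1,6) (4,4) (0,1) (2,3) (5,0) (3,5) (6,2)
row 6: (4,4) (6,2) (5,0) (3,5) (1,6) (0,1) (2,3)
Orthogonality requires all 49 pairs distinct.
But the pair (1,6) repeats: cell (4,1) has L1 = 1, L2 = 6, and cell (5,0) has L1 = 1, L2 = 6.
A repeated pair means some other pair never occurs (only 35 distinct pairs out of 49), so the squares are not orthogonal.
Conclusion: NO.

NO


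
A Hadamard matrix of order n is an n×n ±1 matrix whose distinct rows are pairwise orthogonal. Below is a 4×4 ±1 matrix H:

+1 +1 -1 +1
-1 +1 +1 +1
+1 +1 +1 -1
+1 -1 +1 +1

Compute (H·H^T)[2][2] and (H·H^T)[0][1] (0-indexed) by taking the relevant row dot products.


Row 0 of H: [1, 1, -1, 1].
Row 1 of H: [-1, 1, 1, 1].
Row 2 of H: [1, 1, 1, -1].
(H·H^T)[2][2] = Σ_j H[2][j]·H[2][j] = (1)² + (1)² + (1)² + (-1)² = 1 + 1 + 1 + 1 = 4.
(H·H^T)[0][1] = Σ_j H[0][j]·H[1][j] = (1)·(-1) + (1)·(1) + (-1)·(1) + (1)·(1) = -1 + 1 + -1 + 1 = 0.
So rows 0 and 1 are orthogonal; the diagonal entry equals n = 4.

(2,2) entry = 4; (0,1) entry = 0.


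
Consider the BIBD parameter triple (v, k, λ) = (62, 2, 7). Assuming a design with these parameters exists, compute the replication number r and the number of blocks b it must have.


Any 2-(v, k, λ) BIBD satisfies two necessary conditions:
  (i)  Each point sits in r blocks, and counting incidences through any fixed point gives r(k − 1) = λ(v − 1), so r = λ(v − 1)/(k − 1).
  (ii) Total incidences bk = vr, so b = vr/k.
Step 1: r = λ(v − 1)/(k − 1) = 7·(62 − 1)/(2 − 1) = 7·61/1 = 427/1 = 427.
Step 2: b = vr/k = 62·427/2 = 26474/2 = 13237.
Check integrality: r = 427 ∈ Z ✓, b = 13237 ∈ Z ✓.
(These identities are necessary conditions: they determine r and b for any design with these parameters, but do not by themselves prove that one exists.)

r = 427, b = 13237.


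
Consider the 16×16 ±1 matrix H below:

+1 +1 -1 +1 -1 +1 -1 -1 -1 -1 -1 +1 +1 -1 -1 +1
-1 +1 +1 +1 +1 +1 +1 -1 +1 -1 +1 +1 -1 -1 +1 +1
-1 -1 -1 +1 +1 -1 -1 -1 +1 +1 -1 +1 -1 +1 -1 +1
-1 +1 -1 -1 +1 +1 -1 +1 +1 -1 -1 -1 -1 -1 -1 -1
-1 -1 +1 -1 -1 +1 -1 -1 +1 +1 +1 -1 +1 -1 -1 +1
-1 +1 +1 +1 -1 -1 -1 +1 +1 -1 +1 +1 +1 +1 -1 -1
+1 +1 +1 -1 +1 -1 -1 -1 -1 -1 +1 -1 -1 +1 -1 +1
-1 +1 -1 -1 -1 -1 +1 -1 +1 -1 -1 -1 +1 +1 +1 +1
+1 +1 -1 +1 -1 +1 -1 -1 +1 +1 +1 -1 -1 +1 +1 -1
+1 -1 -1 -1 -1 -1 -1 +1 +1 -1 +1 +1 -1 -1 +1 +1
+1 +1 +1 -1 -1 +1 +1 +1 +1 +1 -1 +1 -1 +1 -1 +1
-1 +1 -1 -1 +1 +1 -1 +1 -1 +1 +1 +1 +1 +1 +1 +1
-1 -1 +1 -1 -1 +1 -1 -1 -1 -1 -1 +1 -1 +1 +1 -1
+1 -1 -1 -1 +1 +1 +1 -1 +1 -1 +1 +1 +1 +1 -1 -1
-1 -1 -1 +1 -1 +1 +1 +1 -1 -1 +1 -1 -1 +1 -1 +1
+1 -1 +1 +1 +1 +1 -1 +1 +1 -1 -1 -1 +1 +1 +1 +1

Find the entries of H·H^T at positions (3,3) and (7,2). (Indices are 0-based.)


Row 2 of H: [-1, -1, -1, 1, 1, -1, -1, -1, 1, 1, -1, 1, -1, 1, -1, 1].
Row 3 of H: [-1, 1, -1, -1, 1, 1, -1, 1, 1, -1, -1, -1, -1, -1, -1, -1].
Row 7 of H: [-1, 1, -1, -1, -1, -1, 1, -1, 1, -1, -1, -1, 1, 1, 1, 1].
(H·H^T)[3][3] = Σ_j H[3][j]·H[3][j] = (-1)² + (1)² + (-1)² + (-1)² + (1)² + (1)² + (-1)² + (1)² + (1)² + (-1)² + (-1)² + (-1)² + (-1)² + (-1)² + (-1)² + (-1)² = 1 + 1 + 1 + 1 + 1 + 1 + 1 + 1 + 1 + 1 + 1 + 1 + 1 + 1 + 1 + 1 = 16.
(H·H^T)[7][2] = Σ_j H[7][j]·H[2][j] = (-1)·(-1) + (1)·(-1) + (-1)·(-1) + (-1)·(1) + (-1)·(1) + (-1)·(-1) + (1)·(-1) + (-1)·(-1) + (1)·(1) + (-1)·(1) + (-1)·(-1) + (-1)·(1) + (1)·(-1) + (1)·(1) + (1)·(-1) + (1)·(1) = 1 + -1 + 1 + -1 + -1 + 1 + -1 + 1 + 1 + -1 + 1 + -1 + -1 + 1 + -1 + 1 = 0.
So rows 7 and 2 are orthogonal; the diagonal entry equals n = 16.

(3,3) entry = 16; (7,2) entry = 0.
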